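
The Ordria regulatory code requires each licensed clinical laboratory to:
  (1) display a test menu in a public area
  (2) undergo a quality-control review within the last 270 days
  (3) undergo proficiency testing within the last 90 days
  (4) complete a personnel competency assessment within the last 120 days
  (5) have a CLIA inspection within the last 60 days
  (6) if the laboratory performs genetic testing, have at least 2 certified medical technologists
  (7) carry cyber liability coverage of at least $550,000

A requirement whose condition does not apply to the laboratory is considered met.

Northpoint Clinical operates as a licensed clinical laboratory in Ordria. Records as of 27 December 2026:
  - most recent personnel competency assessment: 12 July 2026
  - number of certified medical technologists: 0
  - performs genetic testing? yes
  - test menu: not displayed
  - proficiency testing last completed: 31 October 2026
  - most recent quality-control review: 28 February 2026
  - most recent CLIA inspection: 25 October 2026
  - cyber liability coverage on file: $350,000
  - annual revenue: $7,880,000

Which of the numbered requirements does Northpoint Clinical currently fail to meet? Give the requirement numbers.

1, 2, 4, 5, 6, 7

1. test menu absent → not met
2. quality-control review 302 days ago vs limit 270 → not met
3. proficiency testing 57 days ago vs limit 90 → met
4. personnel competency assessment 168 days ago vs limit 120 → not met
5. CLIA inspection 63 days ago vs limit 60 → not met
6. condition 'performs genetic testing' holds; certified medical technologists 0 < 2 → not met
7. cyber liability coverage $350,000 < $550,000 → not met
Not met: 1, 2, 4, 5, 6, 7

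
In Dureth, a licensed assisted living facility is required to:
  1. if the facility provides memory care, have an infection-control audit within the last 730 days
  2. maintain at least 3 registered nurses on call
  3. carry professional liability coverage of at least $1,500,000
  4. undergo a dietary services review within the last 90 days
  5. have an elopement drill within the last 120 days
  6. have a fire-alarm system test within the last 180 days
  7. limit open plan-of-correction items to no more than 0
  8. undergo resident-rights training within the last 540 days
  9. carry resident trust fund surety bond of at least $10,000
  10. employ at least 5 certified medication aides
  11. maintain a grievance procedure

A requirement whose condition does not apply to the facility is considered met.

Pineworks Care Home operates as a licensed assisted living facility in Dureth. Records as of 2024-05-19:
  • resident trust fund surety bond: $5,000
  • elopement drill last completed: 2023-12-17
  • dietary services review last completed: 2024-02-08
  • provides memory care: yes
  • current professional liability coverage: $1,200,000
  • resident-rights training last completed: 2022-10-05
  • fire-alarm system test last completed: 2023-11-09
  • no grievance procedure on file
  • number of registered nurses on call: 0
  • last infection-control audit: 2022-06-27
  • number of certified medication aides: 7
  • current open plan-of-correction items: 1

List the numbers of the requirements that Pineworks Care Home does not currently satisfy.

2, 3, 4, 5, 6, 7, 8, 9, 11

1. condition 'provides memory care' holds; infection-control audit 692 days ago vs limit 730 → met
2. registered nurses on call 0 < 3 → not met
3. professional liability coverage $1,200,000 < $1,500,000 → not met
4. dietary services review 101 days ago vs limit 90 → not met
5. elopement drill 154 days ago vs limit 120 → not met
6. fire-alarm system test 192 days ago vs limit 180 → not met
7. open plan-of-correction items 1 > 0 → not met
8. resident-rights training 592 days ago vs limit 540 → not met
9. resident trust fund surety bond $5,000 < $10,000 → not met
10. certified medication aides 7 ≥ 5 → met
11. grievance procedure absent → not met
Not met: 2, 3, 4, 5, 6, 7, 8, 9, 11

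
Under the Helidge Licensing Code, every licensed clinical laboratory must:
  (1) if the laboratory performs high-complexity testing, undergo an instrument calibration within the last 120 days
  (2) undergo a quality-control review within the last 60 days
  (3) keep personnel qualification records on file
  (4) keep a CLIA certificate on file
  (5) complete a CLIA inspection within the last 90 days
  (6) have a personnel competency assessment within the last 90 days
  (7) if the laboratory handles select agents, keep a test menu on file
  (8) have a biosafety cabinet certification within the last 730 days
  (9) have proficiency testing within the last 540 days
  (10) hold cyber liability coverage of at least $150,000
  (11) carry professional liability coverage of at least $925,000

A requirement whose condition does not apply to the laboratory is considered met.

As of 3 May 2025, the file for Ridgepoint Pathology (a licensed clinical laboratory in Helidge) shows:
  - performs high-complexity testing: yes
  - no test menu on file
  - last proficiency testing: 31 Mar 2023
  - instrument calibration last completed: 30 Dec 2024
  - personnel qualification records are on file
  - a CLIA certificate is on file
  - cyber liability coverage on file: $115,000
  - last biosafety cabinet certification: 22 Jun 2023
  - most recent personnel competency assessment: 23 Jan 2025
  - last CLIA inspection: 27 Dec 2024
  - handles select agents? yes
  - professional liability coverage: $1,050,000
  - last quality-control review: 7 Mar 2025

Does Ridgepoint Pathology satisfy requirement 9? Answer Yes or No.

No

9. proficiency testing 764 days ago vs limit 540 → not met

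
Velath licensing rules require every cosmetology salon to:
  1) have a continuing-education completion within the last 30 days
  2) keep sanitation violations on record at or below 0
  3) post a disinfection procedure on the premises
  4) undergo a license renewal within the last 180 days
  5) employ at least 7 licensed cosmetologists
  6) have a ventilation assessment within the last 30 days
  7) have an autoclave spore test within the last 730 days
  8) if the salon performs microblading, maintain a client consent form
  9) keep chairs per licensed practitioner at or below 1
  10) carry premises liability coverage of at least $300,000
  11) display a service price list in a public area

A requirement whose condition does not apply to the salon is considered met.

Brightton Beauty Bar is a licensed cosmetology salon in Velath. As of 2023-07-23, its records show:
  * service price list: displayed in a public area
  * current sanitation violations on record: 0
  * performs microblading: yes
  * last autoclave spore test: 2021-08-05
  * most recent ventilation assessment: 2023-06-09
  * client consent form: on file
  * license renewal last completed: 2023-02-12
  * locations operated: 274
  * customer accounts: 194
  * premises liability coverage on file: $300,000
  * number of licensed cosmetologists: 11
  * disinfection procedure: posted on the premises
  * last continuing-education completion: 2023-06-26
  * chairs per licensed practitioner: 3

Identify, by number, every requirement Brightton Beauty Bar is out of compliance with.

6, 9

1. continuing-education completion 27 days ago vs limit 30 → met
2. sanitation violations on record 0 ≤ 0 → met
3. disinfection procedure present → met
4. license renewal 161 days ago vs limit 180 → met
5. licensed cosmetologists 11 ≥ 7 → met
6. ventilation assessment 44 days ago vs limit 30 → not met
7. autoclave spore test 717 days ago vs limit 730 → met
8. condition 'performs microblading' holds; client consent form present → met
9. chairs per licensed practitioner 3 > 1 → not met
10. premises liability coverage $300,000 ≥ $300,000 → met
11. service price list present → met
Not met: 6, 9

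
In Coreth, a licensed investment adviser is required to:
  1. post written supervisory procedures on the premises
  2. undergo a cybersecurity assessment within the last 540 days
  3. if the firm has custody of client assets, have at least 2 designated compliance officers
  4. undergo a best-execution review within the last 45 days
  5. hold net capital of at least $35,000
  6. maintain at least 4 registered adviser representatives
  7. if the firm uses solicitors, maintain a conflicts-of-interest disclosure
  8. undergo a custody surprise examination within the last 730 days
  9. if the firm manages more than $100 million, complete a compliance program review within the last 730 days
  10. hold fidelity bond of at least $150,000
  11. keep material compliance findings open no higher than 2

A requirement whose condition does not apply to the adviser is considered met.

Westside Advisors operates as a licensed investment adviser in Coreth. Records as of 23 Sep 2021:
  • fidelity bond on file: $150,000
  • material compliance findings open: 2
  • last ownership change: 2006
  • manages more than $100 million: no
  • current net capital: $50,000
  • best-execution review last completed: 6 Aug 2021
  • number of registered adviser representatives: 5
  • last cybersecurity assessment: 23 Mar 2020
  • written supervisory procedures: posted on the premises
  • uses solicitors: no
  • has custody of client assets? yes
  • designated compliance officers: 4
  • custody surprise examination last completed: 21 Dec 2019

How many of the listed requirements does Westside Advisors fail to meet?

1. written supervisory procedures present → met
2. cybersecurity assessment 549 days ago vs limit 540 → not met
3. condition 'has custody of client assets' holds; designated compliance officers 4 ≥ 2 → met
4. best-execution review 48 days ago vs limit 45 → not met
5. net capital $50,000 ≥ $35,000 → met
6. registered adviser representatives 5 ≥ 4 → met
7. condition 'uses solicitors' does not hold → requirement n/a → met
8. custody surprise examination 642 days ago vs limit 730 → met
9. condition 'manages more than $100 million' does not hold → requirement n/a → met
10. fidelity bond $150,000 ≥ $150,000 → met
11. material compliance findings open 2 ≤ 2 → met
Not met: 2 of 11

2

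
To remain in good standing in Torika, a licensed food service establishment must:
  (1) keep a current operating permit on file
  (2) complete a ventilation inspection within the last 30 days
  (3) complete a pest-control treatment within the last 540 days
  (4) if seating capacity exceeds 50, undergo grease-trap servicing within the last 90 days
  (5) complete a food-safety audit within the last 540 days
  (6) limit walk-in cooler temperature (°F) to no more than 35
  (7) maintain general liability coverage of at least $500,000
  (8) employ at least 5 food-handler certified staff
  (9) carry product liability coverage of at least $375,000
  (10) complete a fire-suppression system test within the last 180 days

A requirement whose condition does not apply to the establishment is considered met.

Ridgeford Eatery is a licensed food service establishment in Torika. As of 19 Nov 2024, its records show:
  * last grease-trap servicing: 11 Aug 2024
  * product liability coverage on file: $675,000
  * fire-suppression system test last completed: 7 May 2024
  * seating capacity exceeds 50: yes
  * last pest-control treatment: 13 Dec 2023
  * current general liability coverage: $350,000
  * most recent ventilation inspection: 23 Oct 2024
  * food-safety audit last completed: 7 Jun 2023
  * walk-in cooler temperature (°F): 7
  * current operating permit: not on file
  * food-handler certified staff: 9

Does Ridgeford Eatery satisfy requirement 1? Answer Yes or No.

No

1. current operating permit absent → not met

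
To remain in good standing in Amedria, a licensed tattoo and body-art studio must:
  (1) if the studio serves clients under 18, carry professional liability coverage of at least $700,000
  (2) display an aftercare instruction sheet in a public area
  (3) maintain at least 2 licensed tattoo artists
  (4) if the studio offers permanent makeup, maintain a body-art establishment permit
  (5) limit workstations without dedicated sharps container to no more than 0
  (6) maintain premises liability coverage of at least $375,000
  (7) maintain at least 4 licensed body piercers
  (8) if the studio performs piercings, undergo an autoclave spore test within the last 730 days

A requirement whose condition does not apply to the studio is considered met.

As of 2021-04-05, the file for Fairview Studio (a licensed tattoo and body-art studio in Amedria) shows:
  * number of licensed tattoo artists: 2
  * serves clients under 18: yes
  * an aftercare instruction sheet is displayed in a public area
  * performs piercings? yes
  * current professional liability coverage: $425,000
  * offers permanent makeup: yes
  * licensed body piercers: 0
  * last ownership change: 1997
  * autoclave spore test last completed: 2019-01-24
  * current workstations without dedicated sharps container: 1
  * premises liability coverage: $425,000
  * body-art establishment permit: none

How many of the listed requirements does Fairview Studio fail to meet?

1. condition 'serves clients under 18' holds; professional liability coverage $425,000 < $700,000 → not met
2. aftercare instruction sheet present → met
3. licensed tattoo artists 2 ≥ 2 → met
4. condition 'offers permanent makeup' holds; body-art establishment permit absent → not met
5. workstations without dedicated sharps container 1 > 0 → not met
6. premises liability coverage $425,000 ≥ $375,000 → met
7. licensed body piercers 0 < 4 → not met
8. condition 'performs piercings' holds; autoclave spore test 802 days ago vs limit 730 → not met
Not met: 5 of 8

5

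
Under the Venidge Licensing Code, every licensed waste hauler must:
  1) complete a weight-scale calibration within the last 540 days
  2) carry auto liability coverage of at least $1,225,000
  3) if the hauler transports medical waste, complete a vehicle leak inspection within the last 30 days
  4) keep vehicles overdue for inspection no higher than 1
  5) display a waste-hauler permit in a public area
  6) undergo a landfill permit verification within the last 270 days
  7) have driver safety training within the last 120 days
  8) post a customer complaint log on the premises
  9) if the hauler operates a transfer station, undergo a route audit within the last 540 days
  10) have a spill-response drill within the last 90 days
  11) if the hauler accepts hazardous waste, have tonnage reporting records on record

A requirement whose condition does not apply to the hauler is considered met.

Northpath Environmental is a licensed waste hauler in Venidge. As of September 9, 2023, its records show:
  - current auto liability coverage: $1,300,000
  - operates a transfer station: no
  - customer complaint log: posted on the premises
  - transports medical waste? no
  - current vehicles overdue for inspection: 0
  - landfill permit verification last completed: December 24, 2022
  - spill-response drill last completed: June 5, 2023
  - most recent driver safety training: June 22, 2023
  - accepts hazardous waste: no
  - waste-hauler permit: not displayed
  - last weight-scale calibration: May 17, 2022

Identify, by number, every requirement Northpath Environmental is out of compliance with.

5, 10

1. weight-scale calibration 480 days ago vs limit 540 → met
2. auto liability coverage $1,300,000 ≥ $1,225,000 → met
3. condition 'transports medical waste' does not hold → requirement n/a → met
4. vehicles overdue for inspection 0 ≤ 1 → met
5. waste-hauler permit absent → not met
6. landfill permit verification 259 days ago vs limit 270 → met
7. driver safety training 79 days ago vs limit 120 → met
8. customer complaint log present → met
9. condition 'operates a transfer station' does not hold → requirement n/a → met
10. spill-response drill 96 days ago vs limit 90 → not met
11. condition 'accepts hazardous waste' does not hold → requirement n/a → met
Not met: 5, 10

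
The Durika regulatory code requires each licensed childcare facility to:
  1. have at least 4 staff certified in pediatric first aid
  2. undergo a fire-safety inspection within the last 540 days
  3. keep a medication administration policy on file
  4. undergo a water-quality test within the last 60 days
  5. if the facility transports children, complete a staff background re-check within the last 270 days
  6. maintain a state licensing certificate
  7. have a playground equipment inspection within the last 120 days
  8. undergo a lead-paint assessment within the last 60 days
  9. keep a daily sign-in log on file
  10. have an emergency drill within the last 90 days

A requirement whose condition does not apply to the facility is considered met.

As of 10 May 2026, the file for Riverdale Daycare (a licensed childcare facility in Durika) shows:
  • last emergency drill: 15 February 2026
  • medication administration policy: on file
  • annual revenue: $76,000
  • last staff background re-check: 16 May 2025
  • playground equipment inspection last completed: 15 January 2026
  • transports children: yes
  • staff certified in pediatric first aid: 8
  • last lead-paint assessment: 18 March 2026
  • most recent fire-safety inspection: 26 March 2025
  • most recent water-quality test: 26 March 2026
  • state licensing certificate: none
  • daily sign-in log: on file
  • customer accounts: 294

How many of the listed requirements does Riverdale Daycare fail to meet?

2

1. staff certified in pediatric first aid 8 ≥ 4 → met
2. fire-safety inspection 410 days ago vs limit 540 → met
3. medication administration policy present → met
4. water-quality test 45 days ago vs limit 60 → met
5. condition 'transports children' holds; staff background re-check 359 days ago vs limit 270 → not met
6. state licensing certificate absent → not met
7. playground equipment inspection 115 days ago vs limit 120 → met
8. lead-paint assessment 53 days ago vs limit 60 → met
9. daily sign-in log present → met
10. emergency drill 84 days ago vs limit 90 → met
Not met: 2 of 10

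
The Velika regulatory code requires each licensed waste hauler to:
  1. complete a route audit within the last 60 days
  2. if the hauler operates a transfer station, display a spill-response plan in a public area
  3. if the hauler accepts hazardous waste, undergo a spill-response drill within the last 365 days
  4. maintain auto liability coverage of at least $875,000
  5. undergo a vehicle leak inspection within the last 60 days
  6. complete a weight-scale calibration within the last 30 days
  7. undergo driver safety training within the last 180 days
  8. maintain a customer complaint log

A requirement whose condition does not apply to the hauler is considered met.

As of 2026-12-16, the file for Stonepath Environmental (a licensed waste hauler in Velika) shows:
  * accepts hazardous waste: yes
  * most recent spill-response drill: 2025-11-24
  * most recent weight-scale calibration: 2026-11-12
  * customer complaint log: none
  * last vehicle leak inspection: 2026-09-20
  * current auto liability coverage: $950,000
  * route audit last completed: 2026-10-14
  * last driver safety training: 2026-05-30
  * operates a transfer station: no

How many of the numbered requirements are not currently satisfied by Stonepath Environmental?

1. route audit 63 days ago vs limit 60 → not met
2. condition 'operates a transfer station' does not hold → requirement n/a → met
3. condition 'accepts hazardous waste' holds; spill-response drill 387 days ago vs limit 365 → not met
4. auto liability coverage $950,000 ≥ $875,000 → met
5. vehicle leak inspection 87 days ago vs limit 60 → not met
6. weight-scale calibration 34 days ago vs limit 30 → not met
7. driver safety training 200 days ago vs limit 180 → not met
8. customer complaint log absent → not met
Not met: 6 of 8

6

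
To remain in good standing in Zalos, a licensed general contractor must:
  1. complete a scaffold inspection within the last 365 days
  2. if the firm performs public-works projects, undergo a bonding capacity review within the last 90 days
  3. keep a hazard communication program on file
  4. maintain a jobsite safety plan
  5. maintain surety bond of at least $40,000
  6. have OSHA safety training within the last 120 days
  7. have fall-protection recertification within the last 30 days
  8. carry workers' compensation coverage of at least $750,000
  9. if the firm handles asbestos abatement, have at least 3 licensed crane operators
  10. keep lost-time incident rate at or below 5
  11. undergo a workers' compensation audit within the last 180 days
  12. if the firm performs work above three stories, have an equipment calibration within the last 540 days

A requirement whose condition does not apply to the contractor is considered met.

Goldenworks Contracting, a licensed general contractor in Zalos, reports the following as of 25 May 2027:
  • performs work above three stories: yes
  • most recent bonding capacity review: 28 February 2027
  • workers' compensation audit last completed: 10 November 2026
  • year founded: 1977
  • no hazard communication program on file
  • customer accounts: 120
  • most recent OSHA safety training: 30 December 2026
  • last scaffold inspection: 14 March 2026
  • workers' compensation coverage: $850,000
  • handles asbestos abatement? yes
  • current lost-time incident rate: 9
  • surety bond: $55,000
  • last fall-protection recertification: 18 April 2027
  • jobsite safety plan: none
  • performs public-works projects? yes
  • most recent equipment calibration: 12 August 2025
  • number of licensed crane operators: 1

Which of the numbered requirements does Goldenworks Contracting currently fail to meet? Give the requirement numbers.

1. scaffold inspection 437 days ago vs limit 365 → not met
2. condition 'performs public-works projects' holds; bonding capacity review 86 days ago vs limit 90 → met
3. hazard communication program absent → not met
4. jobsite safety plan absent → not met
5. surety bond $55,000 ≥ $40,000 → met
6. OSHA safety training 146 days ago vs limit 120 → not met
7. fall-protection recertification 37 days ago vs limit 30 → not met
8. workers' compensation coverage $850,000 ≥ $750,000 → met
9. condition 'handles asbestos abatement' holds; licensed crane operators 1 < 3 → not met
10. lost-time incident rate 9 > 5 → not met
11. workers' compensation audit 196 days ago vs limit 180 → not met
12. condition 'performs work above three stories' holds; equipment calibration 651 days ago vs limit 540 → not met
Not met: 1, 3, 4, 6, 7, 9, 10, 11, 12

1, 3, 4, 6, 7, 9, 10, 11, 12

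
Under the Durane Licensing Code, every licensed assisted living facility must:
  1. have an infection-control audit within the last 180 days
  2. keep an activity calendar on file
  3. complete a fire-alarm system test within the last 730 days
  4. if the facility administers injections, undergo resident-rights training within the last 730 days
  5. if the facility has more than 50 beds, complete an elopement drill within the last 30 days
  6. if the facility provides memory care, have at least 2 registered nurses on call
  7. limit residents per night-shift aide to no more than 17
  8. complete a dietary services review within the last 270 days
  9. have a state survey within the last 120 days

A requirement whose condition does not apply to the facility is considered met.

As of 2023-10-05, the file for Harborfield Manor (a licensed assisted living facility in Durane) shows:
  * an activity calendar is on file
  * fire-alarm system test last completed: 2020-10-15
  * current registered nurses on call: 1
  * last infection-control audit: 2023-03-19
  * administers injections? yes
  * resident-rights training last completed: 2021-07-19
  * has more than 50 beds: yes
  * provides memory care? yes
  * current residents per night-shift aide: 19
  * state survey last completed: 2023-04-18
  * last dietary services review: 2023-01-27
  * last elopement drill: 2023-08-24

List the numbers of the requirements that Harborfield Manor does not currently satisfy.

1, 3, 4, 5, 6, 7, 9

1. infection-control audit 200 days ago vs limit 180 → not met
2. activity calendar present → met
3. fire-alarm system test 1085 days ago vs limit 730 → not met
4. condition 'administers injections' holds; resident-rights training 808 days ago vs limit 730 → not met
5. condition 'has more than 50 beds' holds; elopement drill 42 days ago vs limit 30 → not met
6. condition 'provides memory care' holds; registered nurses on call 1 < 2 → not met
7. residents per night-shift aide 19 > 17 → not met
8. dietary services review 251 days ago vs limit 270 → met
9. state survey 170 days ago vs limit 120 → not met
Not met: 1, 3, 4, 5, 6, 7, 9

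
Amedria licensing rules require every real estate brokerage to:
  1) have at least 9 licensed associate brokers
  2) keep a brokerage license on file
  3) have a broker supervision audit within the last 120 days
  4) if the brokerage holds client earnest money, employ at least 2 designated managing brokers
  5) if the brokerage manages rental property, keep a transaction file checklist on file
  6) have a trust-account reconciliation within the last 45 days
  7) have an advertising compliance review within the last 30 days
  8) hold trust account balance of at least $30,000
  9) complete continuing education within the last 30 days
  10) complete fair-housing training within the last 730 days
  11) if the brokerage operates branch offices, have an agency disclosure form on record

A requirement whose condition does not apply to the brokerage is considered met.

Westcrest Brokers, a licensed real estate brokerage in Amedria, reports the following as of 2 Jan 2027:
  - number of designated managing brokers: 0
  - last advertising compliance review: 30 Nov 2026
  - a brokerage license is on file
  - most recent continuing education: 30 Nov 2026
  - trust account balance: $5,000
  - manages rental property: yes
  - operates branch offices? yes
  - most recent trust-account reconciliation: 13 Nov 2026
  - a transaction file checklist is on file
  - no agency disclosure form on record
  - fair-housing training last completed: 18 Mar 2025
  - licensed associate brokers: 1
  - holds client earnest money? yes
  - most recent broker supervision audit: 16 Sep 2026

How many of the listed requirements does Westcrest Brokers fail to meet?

7

1. licensed associate brokers 1 < 9 → not met
2. brokerage license present → met
3. broker supervision audit 108 days ago vs limit 120 → met
4. condition 'holds client earnest money' holds; designated managing brokers 0 < 2 → not met
5. condition 'manages rental property' holds; transaction file checklist present → met
6. trust-account reconciliation 50 days ago vs limit 45 → not met
7. advertising compliance review 33 days ago vs limit 30 → not met
8. trust account balance $5,000 < $30,000 → not met
9. continuing education 33 days ago vs limit 30 → not met
10. fair-housing training 655 days ago vs limit 730 → met
11. condition 'operates branch offices' holds; agency disclosure form absent → not met
Not met: 7 of 11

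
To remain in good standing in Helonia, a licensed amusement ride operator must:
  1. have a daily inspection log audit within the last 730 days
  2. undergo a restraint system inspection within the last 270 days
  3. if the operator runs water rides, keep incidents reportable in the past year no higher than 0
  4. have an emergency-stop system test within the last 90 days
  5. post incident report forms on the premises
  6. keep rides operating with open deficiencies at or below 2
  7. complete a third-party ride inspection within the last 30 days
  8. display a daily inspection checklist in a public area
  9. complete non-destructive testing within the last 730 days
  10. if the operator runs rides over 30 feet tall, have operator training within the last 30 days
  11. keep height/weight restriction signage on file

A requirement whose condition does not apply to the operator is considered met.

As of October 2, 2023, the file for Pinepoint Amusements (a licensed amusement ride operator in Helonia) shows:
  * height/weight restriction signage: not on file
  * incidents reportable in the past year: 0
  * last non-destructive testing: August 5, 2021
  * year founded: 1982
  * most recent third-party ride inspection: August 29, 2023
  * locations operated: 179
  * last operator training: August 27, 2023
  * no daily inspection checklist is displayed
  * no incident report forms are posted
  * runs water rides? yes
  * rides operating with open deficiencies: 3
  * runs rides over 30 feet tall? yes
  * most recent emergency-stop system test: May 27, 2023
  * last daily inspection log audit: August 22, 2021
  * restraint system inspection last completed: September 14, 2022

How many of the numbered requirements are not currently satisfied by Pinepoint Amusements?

1. daily inspection log audit 771 days ago vs limit 730 → not met
2. restraint system inspection 383 days ago vs limit 270 → not met
3. condition 'runs water rides' holds; incidents reportable in the past year 0 ≤ 0 → met
4. emergency-stop system test 128 days ago vs limit 90 → not met
5. incident report forms absent → not met
6. rides operating with open deficiencies 3 > 2 → not met
7. third-party ride inspection 34 days ago vs limit 30 → not met
8. daily inspection checklist absent → not met
9. non-destructive testing 788 days ago vs limit 730 → not met
10. condition 'runs rides over 30 feet tall' holds; operator training 36 days ago vs limit 30 → not met
11. height/weight restriction signage absent → not met
Not met: 10 of 11

10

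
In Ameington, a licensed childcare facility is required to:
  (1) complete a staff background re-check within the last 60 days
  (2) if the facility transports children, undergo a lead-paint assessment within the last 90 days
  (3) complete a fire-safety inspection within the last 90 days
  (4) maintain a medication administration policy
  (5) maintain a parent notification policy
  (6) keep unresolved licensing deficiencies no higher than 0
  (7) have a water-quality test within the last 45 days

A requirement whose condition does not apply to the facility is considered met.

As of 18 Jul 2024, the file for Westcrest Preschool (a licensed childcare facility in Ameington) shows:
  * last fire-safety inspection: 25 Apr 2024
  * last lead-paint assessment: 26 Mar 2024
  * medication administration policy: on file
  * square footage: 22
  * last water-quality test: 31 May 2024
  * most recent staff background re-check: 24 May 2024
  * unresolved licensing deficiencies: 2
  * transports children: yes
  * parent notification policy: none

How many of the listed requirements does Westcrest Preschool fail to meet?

4

1. staff background re-check 55 days ago vs limit 60 → met
2. condition 'transports children' holds; lead-paint assessment 114 days ago vs limit 90 → not met
3. fire-safety inspection 84 days ago vs limit 90 → met
4. medication administration policy present → met
5. parent notification policy absent → not met
6. unresolved licensing deficiencies 2 > 0 → not met
7. water-quality test 48 days ago vs limit 45 → not met
Not met: 4 of 7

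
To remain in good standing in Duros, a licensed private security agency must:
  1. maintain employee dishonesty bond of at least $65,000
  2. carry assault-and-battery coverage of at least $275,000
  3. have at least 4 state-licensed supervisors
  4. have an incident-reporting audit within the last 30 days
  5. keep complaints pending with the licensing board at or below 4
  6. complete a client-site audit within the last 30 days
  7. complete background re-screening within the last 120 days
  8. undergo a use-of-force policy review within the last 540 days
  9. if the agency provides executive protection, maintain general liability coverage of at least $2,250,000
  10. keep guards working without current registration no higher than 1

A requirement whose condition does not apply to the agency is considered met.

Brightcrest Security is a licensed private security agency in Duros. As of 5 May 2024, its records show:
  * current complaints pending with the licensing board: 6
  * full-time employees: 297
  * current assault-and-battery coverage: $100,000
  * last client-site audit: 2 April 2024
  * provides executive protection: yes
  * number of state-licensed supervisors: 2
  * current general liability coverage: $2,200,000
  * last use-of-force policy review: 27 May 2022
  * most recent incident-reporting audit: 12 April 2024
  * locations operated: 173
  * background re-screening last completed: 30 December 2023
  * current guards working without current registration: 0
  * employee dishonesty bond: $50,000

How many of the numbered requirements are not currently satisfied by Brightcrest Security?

8

1. employee dishonesty bond $50,000 < $65,000 → not met
2. assault-and-battery coverage $100,000 < $275,000 → not met
3. state-licensed supervisors 2 < 4 → not met
4. incident-reporting audit 23 days ago vs limit 30 → met
5. complaints pending with the licensing board 6 > 4 → not met
6. client-site audit 33 days ago vs limit 30 → not met
7. background re-screening 127 days ago vs limit 120 → not met
8. use-of-force policy review 709 days ago vs limit 540 → not met
9. condition 'provides executive protection' holds; general liability coverage $2,200,000 < $2,250,000 → not met
10. guards working without current registration 0 ≤ 1 → met
Not met: 8 of 10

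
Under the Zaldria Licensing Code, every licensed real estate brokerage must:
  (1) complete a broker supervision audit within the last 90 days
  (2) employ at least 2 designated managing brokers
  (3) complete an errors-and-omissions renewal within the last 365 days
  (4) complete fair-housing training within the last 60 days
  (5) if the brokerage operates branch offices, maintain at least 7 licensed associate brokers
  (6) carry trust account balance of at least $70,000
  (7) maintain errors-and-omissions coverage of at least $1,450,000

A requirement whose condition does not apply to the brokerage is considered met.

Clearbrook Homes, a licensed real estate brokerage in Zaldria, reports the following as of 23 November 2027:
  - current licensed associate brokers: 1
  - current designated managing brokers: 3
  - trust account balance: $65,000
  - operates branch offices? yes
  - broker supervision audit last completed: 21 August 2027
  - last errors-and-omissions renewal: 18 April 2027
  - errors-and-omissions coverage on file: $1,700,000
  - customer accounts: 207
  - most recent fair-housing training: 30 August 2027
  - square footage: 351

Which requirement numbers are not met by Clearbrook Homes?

1, 4, 5, 6

1. broker supervision audit 94 days ago vs limit 90 → not met
2. designated managing brokers 3 ≥ 2 → met
3. errors-and-omissions renewal 219 days ago vs limit 365 → met
4. fair-housing training 85 days ago vs limit 60 → not met
5. condition 'operates branch offices' holds; licensed associate brokers 1 < 7 → not met
6. trust account balance $65,000 < $70,000 → not met
7. errors-and-omissions coverage $1,700,000 ≥ $1,450,000 → met
Not met: 1, 4, 5, 6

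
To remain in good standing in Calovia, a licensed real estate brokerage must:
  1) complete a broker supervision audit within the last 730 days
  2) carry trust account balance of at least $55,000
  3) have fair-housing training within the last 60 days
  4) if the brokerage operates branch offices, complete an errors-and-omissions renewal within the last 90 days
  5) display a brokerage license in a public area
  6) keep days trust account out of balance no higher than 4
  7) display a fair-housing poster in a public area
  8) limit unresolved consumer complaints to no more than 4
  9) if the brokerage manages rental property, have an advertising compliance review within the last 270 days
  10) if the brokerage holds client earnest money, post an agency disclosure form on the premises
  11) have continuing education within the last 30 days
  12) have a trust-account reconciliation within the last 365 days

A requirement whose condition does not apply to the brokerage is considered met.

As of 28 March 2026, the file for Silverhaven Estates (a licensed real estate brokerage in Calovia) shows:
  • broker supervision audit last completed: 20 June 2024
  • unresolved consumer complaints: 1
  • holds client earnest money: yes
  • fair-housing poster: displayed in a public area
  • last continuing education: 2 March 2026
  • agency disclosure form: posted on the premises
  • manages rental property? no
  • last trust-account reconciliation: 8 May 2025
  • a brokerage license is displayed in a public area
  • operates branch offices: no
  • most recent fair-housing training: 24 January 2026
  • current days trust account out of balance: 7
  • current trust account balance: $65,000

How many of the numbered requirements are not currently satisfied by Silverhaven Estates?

2

1. broker supervision audit 646 days ago vs limit 730 → met
2. trust account balance $65,000 ≥ $55,000 → met
3. fair-housing training 63 days ago vs limit 60 → not met
4. condition 'operates branch offices' does not hold → requirement n/a → met
5. brokerage license present → met
6. days trust account out of balance 7 > 4 → not met
7. fair-housing poster present → met
8. unresolved consumer complaints 1 ≤ 4 → met
9. condition 'manages rental property' does not hold → requirement n/a → met
10. condition 'holds client earnest money' holds; agency disclosure form present → met
11. continuing education 26 days ago vs limit 30 → met
12. trust-account reconciliation 324 days ago vs limit 365 → met
Not met: 2 of 12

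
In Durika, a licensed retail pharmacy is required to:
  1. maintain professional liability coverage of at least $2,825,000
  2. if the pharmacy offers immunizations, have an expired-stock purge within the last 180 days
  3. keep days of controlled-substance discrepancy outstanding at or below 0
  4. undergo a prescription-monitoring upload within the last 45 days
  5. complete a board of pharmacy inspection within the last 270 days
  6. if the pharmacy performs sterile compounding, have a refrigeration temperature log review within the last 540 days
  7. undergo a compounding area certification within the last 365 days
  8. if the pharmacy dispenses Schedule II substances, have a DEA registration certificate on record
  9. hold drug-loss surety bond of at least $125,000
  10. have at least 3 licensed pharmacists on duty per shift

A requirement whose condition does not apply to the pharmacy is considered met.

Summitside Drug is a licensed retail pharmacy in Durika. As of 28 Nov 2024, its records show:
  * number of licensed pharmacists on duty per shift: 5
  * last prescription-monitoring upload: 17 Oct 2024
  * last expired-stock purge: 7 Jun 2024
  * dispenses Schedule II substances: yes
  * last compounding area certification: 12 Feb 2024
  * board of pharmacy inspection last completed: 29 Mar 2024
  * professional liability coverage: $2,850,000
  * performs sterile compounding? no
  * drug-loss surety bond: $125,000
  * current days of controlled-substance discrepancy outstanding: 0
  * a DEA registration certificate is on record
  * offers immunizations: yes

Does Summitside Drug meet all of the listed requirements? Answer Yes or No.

Yes

1. professional liability coverage $2,850,000 ≥ $2,825,000 → met
2. condition 'offers immunizations' holds; expired-stock purge 174 days ago vs limit 180 → met
3. days of controlled-substance discrepancy outstanding 0 ≤ 0 → met
4. prescription-monitoring upload 42 days ago vs limit 45 → met
5. board of pharmacy inspection 244 days ago vs limit 270 → met
6. condition 'performs sterile compounding' does not hold → requirement n/a → met
7. compounding area certification 290 days ago vs limit 365 → met
8. condition 'dispenses Schedule II substances' holds; DEA registration certificate present → met
9. drug-loss surety bond $125,000 ≥ $125,000 → met
10. licensed pharmacists on duty per shift 5 ≥ 3 → met
All met.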